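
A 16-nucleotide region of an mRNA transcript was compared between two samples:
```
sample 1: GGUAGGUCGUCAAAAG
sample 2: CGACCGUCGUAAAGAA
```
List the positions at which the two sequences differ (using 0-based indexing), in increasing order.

Scanning 0-based: 0: G/C; 2: U/A; 3: A/C; 4: G/C; 10: C/A; 13: A/G; 15: G/A.

0, 2, 3, 4, 10, 13, 15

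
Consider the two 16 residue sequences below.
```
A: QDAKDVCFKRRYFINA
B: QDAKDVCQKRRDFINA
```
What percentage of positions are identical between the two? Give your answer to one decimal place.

2 positions differ (8, 12), so 14 of 16 match: 14/16 = 87.5%.

87.5%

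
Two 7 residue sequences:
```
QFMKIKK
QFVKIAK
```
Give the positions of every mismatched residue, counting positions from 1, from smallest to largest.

3, 6

Scanning 1-based: 3: M/V; 6: K/A.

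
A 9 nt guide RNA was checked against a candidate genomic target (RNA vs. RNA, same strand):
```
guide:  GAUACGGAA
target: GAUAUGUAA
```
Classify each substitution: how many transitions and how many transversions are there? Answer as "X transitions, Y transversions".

Transitions (purine↔purine or pyrimidine↔pyrimidine): 5 C→U.
Transversions (purine↔pyrimidine): 7 G→U.

1 transition, 1 transversion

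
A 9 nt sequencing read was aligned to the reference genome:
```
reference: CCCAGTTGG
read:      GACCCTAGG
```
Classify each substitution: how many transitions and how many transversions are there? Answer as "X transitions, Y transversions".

0 transitions, 5 transversions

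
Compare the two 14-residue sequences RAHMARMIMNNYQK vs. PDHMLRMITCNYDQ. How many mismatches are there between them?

7

Mismatches (1-based): position 1: R→P; position 2: A→D; position 5: A→L; position 9: M→T; position 10: N→C; position 13: Q→D; position 14: K→Q.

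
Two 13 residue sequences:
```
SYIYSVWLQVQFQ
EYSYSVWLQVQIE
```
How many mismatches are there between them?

Mismatches (1-based): residue 1: S→E; residue 3: I→S; residue 12: F→I; residue 13: Q→E.

4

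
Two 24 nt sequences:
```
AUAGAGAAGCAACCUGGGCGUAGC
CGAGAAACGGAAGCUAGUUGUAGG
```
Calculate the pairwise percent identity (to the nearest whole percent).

58%

Mismatches at positions 1, 2, 6, 8, 10, 13, 16, 18, 19, 24 (1-based): 10 of 24.
Identical positions: 14/24 = 58.33% → 58%.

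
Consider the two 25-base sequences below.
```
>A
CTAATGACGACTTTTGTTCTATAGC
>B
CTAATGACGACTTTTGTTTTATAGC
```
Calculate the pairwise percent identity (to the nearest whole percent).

96%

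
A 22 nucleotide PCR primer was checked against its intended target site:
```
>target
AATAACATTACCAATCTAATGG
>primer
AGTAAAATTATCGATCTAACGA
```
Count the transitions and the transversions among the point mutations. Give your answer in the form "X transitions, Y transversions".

5 transitions, 1 transversion

Mismatches (1-based):
position 2: A→G (purine→purine, transition)
position 6: C→A (pyrimidine→purine, transversion)
position 11: C→T (pyrimidine→pyrimidine, transition)
position 13: A→G (purine→purine, transition)
position 20: T→C (pyrimidine→pyrimidine, transition)
position 22: G→A (purine→purine, transition)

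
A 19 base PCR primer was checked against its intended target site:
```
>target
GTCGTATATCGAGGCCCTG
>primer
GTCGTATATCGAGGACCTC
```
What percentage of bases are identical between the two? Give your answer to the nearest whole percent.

89%

2 positions differ (15, 19), so 17 of 19 match: 17/19 = 89.47%.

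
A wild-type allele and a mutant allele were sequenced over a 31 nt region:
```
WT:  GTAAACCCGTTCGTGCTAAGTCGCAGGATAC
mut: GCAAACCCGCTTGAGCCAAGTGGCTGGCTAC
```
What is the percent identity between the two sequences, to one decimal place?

8 positions differ (2, 10, 12, 14, 17, 22, 25, 28), so 23 of 31 match: 23/31 = 74.19%.

74.2%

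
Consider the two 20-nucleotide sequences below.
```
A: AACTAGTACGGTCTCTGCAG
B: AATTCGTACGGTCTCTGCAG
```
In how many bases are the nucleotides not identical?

Comparing position by position, 2 bases differ: 3 (C/T), 5 (A/C).

2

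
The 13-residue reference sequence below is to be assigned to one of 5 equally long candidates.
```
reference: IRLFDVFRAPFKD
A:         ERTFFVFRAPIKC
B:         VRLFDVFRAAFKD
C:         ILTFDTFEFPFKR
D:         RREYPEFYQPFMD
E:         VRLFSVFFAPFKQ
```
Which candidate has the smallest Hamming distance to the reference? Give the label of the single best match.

B

A differs at 5 residues; B differs at 2 residues; C differs at 6 residues; D differs at 8 residues; E differs at 4 residues. The closest is B.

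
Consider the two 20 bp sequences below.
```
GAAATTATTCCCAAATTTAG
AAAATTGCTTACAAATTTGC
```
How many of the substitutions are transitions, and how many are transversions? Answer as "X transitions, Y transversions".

5 transitions, 2 transversions

Transitions (purine↔purine or pyrimidine↔pyrimidine): 1 G→A, 7 A→G, 8 T→C, 10 C→T, 19 A→G.
Transversions (purine↔pyrimidine): 11 C→A, 20 G→C.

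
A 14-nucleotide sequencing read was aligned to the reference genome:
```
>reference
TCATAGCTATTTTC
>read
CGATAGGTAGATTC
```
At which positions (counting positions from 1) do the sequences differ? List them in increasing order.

Differences at position 1 (T→C), position 2 (C→G), position 7 (C→G), position 10 (T→G), position 11 (T→A).

1, 2, 7, 10, 11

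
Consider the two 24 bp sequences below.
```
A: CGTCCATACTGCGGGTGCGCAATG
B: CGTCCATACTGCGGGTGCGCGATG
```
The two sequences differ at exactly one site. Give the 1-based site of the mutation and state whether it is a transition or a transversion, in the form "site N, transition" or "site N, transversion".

site 21, transition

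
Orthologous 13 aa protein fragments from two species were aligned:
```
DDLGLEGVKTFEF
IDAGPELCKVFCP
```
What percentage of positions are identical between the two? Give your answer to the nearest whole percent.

Mismatches at positions 1, 3, 5, 7, 8, 10, 12, 13 (1-based): 8 of 13.
Identical positions: 5/13 = 38.46% → 38%.

38%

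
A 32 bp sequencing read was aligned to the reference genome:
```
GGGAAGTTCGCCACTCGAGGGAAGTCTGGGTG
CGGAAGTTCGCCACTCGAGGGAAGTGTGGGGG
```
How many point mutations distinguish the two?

Comparing position by position, 3 positions differ: 1 (G/C), 26 (C/G), 31 (T/G).

3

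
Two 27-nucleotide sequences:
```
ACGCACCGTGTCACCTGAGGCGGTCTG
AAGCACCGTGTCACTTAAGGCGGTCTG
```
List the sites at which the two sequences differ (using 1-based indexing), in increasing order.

2, 15, 17

Scanning 1-based: 2: C/A; 15: C/T; 17: G/A.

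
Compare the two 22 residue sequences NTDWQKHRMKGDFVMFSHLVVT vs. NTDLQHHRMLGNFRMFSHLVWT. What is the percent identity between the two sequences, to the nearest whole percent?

Mismatches at positions 4, 6, 10, 12, 14, 21 (1-based): 6 of 22.
Identical positions: 16/22 = 72.73% → 73%.

73%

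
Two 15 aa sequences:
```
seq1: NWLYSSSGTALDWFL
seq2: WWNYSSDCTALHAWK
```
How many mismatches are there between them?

8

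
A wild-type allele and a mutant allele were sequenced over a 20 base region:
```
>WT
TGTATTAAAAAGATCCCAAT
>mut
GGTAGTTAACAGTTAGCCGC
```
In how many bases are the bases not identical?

Comparing position by position, 10 bases differ: 1 (T/G), 5 (T/G), 7 (A/T), 10 (A/C), 13 (A/T), 15 (C/A), 16 (C/G), 18 (A/C), 19 (A/G), 20 (T/C).

10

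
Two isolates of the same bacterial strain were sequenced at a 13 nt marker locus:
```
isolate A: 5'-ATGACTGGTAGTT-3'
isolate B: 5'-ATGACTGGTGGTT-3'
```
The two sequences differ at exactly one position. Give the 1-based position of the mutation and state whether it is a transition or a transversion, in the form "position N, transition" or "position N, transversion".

position 10, transition

The sequences differ only at position 10: A→G (purine→purine), a transition.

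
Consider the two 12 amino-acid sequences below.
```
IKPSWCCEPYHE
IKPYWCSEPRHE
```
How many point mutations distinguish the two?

Mismatches (1-based): position 4: S→Y; position 7: C→S; position 10: Y→R.

3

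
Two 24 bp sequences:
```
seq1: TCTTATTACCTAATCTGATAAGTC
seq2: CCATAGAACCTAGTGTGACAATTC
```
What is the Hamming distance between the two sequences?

8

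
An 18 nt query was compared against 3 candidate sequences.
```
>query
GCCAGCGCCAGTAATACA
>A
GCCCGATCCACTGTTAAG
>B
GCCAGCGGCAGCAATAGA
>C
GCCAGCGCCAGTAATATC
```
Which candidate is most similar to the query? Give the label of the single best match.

A differs at 8 sites; B differs at 3 sites; C differs at 2 sites. The closest is C.

C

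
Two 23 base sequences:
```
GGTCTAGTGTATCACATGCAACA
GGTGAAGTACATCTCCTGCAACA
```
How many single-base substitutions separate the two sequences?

The sequences differ at bases 4, 5, 9, 10, 14, 16 (1-based) — 6 in total.

6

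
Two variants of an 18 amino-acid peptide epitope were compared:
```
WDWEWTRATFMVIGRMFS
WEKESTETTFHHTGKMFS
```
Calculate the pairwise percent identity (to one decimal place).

50.0%

Mismatches at positions 2, 3, 5, 7, 8, 11, 12, 13, 15 (1-based): 9 of 18.
Identical positions: 9/18 = 50% → 50.0%.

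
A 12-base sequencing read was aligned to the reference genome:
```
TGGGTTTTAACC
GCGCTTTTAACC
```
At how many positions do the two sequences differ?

Comparing position by position, 3 positions differ: 1 (T/G), 2 (G/C), 4 (G/C).

3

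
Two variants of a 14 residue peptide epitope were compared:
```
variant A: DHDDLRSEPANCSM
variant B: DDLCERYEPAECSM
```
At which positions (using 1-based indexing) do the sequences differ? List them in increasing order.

2, 3, 4, 5, 7, 11

Scanning 1-based: 2: H/D; 3: D/L; 4: D/C; 5: L/E; 7: S/Y; 11: N/E.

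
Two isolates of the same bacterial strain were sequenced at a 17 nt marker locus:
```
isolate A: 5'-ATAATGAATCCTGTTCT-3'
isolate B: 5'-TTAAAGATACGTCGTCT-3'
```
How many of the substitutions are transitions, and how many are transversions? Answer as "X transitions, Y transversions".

0 transitions, 7 transversions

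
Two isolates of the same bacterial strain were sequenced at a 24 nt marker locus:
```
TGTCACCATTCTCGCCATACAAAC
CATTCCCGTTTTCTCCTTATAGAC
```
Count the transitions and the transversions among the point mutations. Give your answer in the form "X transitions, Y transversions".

7 transitions, 3 transversions

Mismatches (1-based):
site 1: T→C (pyrimidine→pyrimidine, transition)
site 2: G→A (purine→purine, transition)
site 4: C→T (pyrimidine→pyrimidine, transition)
site 5: A→C (purine→pyrimidine, transversion)
site 8: A→G (purine→purine, transition)
site 11: C→T (pyrimidine→pyrimidine, transition)
site 14: G→T (purine→pyrimidine, transversion)
site 17: A→T (purine→pyrimidine, transversion)
site 20: C→T (pyrimidine→pyrimidine, transition)
site 22: A→G (purine→purine, transition)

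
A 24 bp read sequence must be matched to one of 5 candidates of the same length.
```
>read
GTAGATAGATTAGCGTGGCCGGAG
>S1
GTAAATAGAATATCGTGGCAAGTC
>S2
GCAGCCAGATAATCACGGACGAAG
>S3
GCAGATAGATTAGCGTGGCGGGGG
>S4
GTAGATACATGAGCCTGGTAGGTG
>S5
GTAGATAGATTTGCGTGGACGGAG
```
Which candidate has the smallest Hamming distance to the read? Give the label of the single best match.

Hamming distances to read — S1: 7; S2: 9; S3: 3; S4: 6; S5: 2.
Smallest is S5 with 2 mismatches.

S5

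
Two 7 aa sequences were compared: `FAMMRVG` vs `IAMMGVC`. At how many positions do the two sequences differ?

3

Mismatches (1-based): position 1: F→I; position 5: R→G; position 7: G→C.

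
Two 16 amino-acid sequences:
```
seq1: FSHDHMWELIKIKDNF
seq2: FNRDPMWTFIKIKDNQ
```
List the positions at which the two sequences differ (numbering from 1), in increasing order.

2, 3, 5, 8, 9, 16

Differences at position 2 (S→N), position 3 (H→R), position 5 (H→P), position 8 (E→T), position 9 (L→F), position 16 (F→Q).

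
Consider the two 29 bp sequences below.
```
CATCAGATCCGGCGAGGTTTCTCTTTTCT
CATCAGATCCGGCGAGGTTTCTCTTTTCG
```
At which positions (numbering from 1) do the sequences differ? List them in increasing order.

Scanning 1-based: 29: T/G.

29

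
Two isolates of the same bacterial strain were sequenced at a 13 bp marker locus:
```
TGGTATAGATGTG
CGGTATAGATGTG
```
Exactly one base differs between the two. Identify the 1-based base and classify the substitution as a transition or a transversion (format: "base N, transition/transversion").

The sequences differ only at base 1: T→C (pyrimidine→pyrimidine), a transition.

base 1, transition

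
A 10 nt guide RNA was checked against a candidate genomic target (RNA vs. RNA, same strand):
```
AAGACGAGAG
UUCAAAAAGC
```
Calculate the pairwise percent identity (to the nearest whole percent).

20%

8 positions differ (1, 2, 3, 5, 6, 8, 9, 10), so 2 of 10 match: 2/10 = 20%.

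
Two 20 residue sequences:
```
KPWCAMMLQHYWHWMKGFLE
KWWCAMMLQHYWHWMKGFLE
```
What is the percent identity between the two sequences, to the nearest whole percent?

95%

1 position differs (2), so 19 of 20 match: 19/20 = 95%.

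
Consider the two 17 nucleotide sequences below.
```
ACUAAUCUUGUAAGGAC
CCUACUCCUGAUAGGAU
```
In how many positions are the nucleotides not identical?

6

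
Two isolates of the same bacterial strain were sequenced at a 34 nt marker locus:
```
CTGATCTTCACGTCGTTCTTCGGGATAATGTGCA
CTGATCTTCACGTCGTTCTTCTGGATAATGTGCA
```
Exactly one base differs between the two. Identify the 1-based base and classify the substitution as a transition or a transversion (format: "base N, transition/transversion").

The sequences differ only at base 22: G→T (purine→pyrimidine), a transversion.

base 22, transversion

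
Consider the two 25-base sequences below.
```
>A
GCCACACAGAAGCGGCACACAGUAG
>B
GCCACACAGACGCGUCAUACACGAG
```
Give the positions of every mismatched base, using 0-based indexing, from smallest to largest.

10, 14, 17, 21, 22

Scanning 0-based: 10: A/C; 14: G/U; 17: C/U; 21: G/C; 22: U/G.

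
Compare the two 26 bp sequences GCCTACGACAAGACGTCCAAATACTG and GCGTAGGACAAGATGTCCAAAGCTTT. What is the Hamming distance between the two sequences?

7

The sequences differ at bases 3, 6, 14, 22, 23, 24, 26 (1-based) — 7 in total.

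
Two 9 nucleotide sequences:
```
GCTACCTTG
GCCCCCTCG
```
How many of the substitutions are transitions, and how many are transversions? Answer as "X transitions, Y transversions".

2 transitions, 1 transversion

Mismatches (1-based):
position 3: T→C (pyrimidine→pyrimidine, transition)
position 4: A→C (purine→pyrimidine, transversion)
position 8: T→C (pyrimidine→pyrimidine, transition)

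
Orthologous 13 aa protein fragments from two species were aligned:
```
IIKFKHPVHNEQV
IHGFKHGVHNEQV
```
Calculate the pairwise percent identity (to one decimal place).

Mismatches at positions 2, 3, 7 (1-based): 3 of 13.
Identical positions: 10/13 = 76.92% → 76.9%.

76.9%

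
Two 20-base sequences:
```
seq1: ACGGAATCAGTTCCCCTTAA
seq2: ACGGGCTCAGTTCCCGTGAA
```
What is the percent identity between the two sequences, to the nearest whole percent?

80%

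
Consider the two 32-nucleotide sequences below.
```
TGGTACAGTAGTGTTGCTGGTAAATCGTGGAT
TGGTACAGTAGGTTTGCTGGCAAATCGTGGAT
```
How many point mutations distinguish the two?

The sequences differ at bases 12, 13, 21 (1-based) — 3 in total.

3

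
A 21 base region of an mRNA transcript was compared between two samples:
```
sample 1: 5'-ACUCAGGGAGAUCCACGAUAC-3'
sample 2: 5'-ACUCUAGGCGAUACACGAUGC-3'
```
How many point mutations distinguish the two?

Comparing position by position, 5 positions differ: 5 (A/U), 6 (G/A), 9 (A/C), 13 (C/A), 20 (A/G).

5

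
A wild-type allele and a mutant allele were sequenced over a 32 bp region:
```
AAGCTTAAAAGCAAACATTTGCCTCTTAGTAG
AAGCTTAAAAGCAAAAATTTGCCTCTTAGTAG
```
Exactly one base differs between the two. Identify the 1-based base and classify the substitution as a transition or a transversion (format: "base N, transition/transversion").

base 16, transversion

The sequences differ only at base 16: C→A (pyrimidine→purine), a transversion.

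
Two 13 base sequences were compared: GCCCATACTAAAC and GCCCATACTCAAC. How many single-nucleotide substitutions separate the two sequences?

Mismatches (1-based): base 10: A→C.

1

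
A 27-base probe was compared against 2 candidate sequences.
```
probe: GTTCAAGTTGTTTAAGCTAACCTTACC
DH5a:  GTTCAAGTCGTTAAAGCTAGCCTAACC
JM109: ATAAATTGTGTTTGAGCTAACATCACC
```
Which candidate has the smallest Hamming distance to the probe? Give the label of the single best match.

DH5a

DH5a differs at 4 sites; JM109 differs at 9 sites. The closest is DH5a.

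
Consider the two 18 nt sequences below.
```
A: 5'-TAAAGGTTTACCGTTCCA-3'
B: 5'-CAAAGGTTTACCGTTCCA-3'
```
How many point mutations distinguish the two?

The sequences differ at bases 1 (1-based) — 1 in total.

1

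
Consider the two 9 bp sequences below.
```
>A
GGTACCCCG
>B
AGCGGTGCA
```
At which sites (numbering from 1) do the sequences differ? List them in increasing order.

1, 3, 4, 5, 6, 7, 9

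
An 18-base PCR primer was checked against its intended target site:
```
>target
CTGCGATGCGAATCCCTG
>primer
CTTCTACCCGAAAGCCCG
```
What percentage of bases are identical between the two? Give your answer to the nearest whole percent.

61%

7 positions differ (3, 5, 7, 8, 13, 14, 17), so 11 of 18 match: 11/18 = 61.11%.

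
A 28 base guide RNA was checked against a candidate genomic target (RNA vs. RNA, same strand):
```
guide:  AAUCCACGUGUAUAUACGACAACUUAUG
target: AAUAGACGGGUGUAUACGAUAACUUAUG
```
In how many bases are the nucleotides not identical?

5

Mismatches (1-based): base 4: C→A; base 5: C→G; base 9: U→G; base 12: A→G; base 20: C→U.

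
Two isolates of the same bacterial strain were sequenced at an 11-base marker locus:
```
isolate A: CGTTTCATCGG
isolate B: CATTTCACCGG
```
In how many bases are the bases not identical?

The sequences differ at bases 2, 8 (1-based) — 2 in total.

2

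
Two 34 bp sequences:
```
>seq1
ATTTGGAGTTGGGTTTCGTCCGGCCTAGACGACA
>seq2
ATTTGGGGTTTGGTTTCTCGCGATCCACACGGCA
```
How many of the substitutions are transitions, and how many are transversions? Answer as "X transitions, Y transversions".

Mismatches (1-based):
position 7: A→G (purine→purine, transition)
position 11: G→T (purine→pyrimidine, transversion)
position 18: G→T (purine→pyrimidine, transversion)
position 19: T→C (pyrimidine→pyrimidine, transition)
position 20: C→G (pyrimidine→purine, transversion)
position 23: G→A (purine→purine, transition)
position 24: C→T (pyrimidine→pyrimidine, transition)
position 26: T→C (pyrimidine→pyrimidine, transition)
position 28: G→C (purine→pyrimidine, transversion)
position 32: A→G (purine→purine, transition)

6 transitions, 4 transversions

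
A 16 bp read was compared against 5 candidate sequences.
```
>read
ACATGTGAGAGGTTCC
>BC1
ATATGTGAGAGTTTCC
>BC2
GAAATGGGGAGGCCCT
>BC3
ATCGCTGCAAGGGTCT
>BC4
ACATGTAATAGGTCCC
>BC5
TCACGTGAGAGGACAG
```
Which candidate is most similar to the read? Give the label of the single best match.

Hamming distances to read — BC1: 2; BC2: 9; BC3: 8; BC4: 3; BC5: 6.
Smallest is BC1 with 2 mismatches.

BC1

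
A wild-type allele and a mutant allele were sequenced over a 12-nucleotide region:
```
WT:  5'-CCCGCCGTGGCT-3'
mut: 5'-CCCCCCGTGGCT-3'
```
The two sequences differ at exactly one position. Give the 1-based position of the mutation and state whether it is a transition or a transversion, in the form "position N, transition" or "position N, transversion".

The sequences differ only at position 4: G→C (purine→pyrimidine), a transversion.

position 4, transversion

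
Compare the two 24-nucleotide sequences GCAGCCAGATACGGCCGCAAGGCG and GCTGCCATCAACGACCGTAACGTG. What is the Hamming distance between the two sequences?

8

Comparing position by position, 8 sites differ: 3 (A/T), 8 (G/T), 9 (A/C), 10 (T/A), 14 (G/A), 18 (C/T), 21 (G/C), 23 (C/T).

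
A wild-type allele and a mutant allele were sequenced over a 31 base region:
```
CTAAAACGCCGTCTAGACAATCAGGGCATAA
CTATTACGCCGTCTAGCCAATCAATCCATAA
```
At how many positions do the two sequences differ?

Mismatches (1-based): position 4: A→T; position 5: A→T; position 17: A→C; position 24: G→A; position 25: G→T; position 26: G→C.

6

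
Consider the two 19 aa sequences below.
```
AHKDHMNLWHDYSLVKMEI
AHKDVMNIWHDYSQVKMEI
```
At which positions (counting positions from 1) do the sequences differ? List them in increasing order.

5, 8, 14

Differences at position 5 (H→V), position 8 (L→I), position 14 (L→Q).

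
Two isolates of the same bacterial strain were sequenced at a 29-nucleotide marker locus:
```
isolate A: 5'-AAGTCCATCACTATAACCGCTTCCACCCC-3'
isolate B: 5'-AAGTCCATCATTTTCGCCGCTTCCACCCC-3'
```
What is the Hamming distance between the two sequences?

The sequences differ at bases 11, 13, 15, 16 (1-based) — 4 in total.

4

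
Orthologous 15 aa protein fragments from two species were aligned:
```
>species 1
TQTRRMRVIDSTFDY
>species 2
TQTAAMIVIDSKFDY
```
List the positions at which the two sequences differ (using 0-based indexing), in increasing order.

3, 4, 6, 11

Scanning 0-based: 3: R/A; 4: R/A; 6: R/I; 11: T/K.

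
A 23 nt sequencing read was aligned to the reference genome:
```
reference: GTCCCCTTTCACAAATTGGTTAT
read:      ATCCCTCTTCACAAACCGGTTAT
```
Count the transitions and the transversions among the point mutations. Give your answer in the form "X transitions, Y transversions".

Mismatches (1-based):
site 1: G→A (purine→purine, transition)
site 6: C→T (pyrimidine→pyrimidine, transition)
site 7: T→C (pyrimidine→pyrimidine, transition)
site 16: T→C (pyrimidine→pyrimidine, transition)
site 17: T→C (pyrimidine→pyrimidine, transition)

5 transitions, 0 transversions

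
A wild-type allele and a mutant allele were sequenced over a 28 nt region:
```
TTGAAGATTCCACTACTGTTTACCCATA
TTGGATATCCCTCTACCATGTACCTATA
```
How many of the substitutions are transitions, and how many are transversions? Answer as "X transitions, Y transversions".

Mismatches (1-based):
site 4: A→G (purine→purine, transition)
site 6: G→T (purine→pyrimidine, transversion)
site 9: T→C (pyrimidine→pyrimidine, transition)
site 12: A→T (purine→pyrimidine, transversion)
site 17: T→C (pyrimidine→pyrimidine, transition)
site 18: G→A (purine→purine, transition)
site 20: T→G (pyrimidine→purine, transversion)
site 25: C→T (pyrimidine→pyrimidine, transition)

5 transitions, 3 transversions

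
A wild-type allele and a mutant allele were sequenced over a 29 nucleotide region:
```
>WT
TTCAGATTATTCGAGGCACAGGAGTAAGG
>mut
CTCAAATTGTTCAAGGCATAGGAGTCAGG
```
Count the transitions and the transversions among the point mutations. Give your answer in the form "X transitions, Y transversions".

5 transitions, 1 transversion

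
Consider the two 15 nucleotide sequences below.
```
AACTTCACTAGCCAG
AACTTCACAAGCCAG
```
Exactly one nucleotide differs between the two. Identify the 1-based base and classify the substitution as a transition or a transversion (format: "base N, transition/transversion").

base 9, transversion

The sequences differ only at base 9: T→A (pyrimidine→purine), a transversion.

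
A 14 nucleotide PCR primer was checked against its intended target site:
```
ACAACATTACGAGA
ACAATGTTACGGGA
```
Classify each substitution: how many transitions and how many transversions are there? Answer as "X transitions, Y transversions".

3 transitions, 0 transversions

Mismatches (1-based):
base 5: C→T (pyrimidine→pyrimidine, transition)
base 6: A→G (purine→purine, transition)
base 12: A→G (purine→purine, transition)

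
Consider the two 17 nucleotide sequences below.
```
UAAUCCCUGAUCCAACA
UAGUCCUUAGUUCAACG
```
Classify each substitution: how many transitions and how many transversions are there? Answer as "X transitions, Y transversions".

Transitions (purine↔purine or pyrimidine↔pyrimidine): 3 A→G, 7 C→U, 9 G→A, 10 A→G, 12 C→U, 17 A→G.
Transversions (purine↔pyrimidine): none.

6 transitions, 0 transversions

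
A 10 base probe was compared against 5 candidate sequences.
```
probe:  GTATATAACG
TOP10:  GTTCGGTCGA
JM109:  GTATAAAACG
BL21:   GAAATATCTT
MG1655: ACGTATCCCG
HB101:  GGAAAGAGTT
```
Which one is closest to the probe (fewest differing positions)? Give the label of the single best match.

JM109

TOP10 differs at 8 positions; JM109 differs at 1 position; BL21 differs at 8 positions; MG1655 differs at 5 positions; HB101 differs at 6 positions. The closest is JM109.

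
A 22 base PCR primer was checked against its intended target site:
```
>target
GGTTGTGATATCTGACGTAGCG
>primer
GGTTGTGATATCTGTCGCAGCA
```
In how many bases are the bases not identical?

Mismatches (1-based): base 15: A→T; base 18: T→C; base 22: G→A.

3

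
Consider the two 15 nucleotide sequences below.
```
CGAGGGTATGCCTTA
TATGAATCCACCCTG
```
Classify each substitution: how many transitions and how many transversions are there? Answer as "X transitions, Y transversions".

8 transitions, 2 transversions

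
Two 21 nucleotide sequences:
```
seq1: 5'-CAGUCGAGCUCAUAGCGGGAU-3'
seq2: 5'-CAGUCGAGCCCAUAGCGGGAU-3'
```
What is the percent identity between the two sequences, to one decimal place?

95.2%

Mismatch at position 10 (1-based): 1 of 21.
Identical positions: 20/21 = 95.24% → 95.2%.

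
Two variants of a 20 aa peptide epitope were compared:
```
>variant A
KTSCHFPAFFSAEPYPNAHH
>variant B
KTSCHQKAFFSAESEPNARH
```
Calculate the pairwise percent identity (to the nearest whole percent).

Mismatches at positions 6, 7, 14, 15, 19 (1-based): 5 of 20.
Identical positions: 15/20 = 75% → 75%.

75%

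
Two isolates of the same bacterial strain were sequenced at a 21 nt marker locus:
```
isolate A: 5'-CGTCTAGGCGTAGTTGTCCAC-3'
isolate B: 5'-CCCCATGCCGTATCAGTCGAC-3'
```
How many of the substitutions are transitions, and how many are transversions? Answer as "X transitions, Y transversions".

2 transitions, 7 transversions

Transitions (purine↔purine or pyrimidine↔pyrimidine): 3 T→C, 14 T→C.
Transversions (purine↔pyrimidine): 2 G→C, 5 T→A, 6 A→T, 8 G→C, 13 G→T, 15 T→A, 19 C→G.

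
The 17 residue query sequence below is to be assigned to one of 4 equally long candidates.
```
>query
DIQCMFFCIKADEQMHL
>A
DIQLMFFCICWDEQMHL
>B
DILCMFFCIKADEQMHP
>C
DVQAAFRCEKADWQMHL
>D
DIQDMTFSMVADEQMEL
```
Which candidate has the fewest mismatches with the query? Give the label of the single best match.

Hamming distances to query — A: 3; B: 2; C: 6; D: 6.
Smallest is B with 2 mismatches.

B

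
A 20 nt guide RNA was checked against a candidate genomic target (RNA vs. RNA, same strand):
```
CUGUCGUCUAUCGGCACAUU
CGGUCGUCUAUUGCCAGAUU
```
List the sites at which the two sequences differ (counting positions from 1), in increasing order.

2, 12, 14, 17

Scanning 1-based: 2: U/G; 12: C/U; 14: G/C; 17: C/G.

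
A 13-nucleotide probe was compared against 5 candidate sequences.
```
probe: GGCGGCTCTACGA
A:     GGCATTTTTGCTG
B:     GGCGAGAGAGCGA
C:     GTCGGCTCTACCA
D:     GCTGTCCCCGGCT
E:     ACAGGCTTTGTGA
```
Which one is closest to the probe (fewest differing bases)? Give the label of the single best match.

Hamming distances to probe — A: 7; B: 6; C: 2; D: 9; E: 6.
Smallest is C with 2 mismatches.

C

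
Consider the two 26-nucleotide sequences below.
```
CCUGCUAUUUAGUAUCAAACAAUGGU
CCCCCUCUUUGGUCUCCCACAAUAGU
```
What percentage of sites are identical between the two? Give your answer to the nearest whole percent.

69%

Mismatches at positions 3, 4, 7, 11, 14, 17, 18, 24 (1-based): 8 of 26.
Identical positions: 18/26 = 69.23% → 69%.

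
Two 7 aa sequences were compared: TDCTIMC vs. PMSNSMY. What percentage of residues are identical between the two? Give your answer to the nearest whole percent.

14%

Mismatches at positions 1, 2, 3, 4, 5, 7 (1-based): 6 of 7.
Identical positions: 1/7 = 14.29% → 14%.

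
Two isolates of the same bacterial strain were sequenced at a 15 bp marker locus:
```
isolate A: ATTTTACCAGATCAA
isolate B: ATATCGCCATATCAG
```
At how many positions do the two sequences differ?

5

Mismatches (1-based): position 3: T→A; position 5: T→C; position 6: A→G; position 10: G→T; position 15: A→G.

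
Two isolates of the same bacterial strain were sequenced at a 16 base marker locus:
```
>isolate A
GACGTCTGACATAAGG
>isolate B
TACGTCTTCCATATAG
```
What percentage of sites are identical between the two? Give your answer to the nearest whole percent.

5 positions differ (1, 8, 9, 14, 15), so 11 of 16 match: 11/16 = 68.75%.

69%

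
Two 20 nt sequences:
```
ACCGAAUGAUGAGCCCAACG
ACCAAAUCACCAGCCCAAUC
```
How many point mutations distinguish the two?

6

Mismatches (1-based): position 4: G→A; position 8: G→C; position 10: U→C; position 11: G→C; position 19: C→U; position 20: G→C.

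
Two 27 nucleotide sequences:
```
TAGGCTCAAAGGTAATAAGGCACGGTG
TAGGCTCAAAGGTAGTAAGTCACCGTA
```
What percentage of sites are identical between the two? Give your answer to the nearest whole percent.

Mismatches at positions 15, 20, 24, 27 (1-based): 4 of 27.
Identical positions: 23/27 = 85.19% → 85%.

85%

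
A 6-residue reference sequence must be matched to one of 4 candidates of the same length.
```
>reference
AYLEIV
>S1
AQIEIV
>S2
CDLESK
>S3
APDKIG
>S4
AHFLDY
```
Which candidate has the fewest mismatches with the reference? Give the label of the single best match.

Hamming distances to reference — S1: 2; S2: 4; S3: 4; S4: 5.
Smallest is S1 with 2 mismatches.

S1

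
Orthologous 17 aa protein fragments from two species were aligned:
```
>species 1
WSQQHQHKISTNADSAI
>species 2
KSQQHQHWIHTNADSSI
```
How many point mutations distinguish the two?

4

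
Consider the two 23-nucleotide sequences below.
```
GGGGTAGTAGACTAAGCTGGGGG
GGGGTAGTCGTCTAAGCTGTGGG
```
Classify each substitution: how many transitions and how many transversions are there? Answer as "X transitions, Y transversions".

Mismatches (1-based):
base 9: A→C (purine→pyrimidine, transversion)
base 11: A→T (purine→pyrimidine, transversion)
base 20: G→T (purine→pyrimidine, transversion)

0 transitions, 3 transversions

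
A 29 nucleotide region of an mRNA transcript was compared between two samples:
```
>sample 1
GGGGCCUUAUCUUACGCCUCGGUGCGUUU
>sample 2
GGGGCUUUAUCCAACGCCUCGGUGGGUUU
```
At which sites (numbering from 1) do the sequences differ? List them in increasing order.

6, 12, 13, 25

Scanning 1-based: 6: C/U; 12: U/C; 13: U/A; 25: C/G.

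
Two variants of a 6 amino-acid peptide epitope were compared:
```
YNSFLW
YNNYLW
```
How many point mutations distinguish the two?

The sequences differ at positions 3, 4 (1-based) — 2 in total.

2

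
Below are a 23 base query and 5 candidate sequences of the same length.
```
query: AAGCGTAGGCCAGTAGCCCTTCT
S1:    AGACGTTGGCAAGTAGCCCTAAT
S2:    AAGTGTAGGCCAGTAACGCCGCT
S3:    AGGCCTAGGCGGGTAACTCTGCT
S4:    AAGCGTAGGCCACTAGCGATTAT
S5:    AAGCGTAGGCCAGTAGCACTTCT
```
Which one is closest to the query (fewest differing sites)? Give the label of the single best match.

S1 differs at 6 sites; S2 differs at 5 sites; S3 differs at 7 sites; S4 differs at 4 sites; S5 differs at 1 site. The closest is S5.

S5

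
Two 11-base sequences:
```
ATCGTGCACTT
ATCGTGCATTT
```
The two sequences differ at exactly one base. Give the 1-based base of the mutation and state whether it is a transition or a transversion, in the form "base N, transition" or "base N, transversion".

base 9, transition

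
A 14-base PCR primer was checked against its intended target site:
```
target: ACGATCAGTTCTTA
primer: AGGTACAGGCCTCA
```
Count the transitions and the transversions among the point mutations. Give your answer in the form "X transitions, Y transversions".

Transitions (purine↔purine or pyrimidine↔pyrimidine): 10 T→C, 13 T→C.
Transversions (purine↔pyrimidine): 2 C→G, 4 A→T, 5 T→A, 9 T→G.

2 transitions, 4 transversions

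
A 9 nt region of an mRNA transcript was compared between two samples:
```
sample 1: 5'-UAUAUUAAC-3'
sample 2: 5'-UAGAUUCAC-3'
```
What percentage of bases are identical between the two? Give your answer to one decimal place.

77.8%

2 positions differ (3, 7), so 7 of 9 match: 7/9 = 77.78%.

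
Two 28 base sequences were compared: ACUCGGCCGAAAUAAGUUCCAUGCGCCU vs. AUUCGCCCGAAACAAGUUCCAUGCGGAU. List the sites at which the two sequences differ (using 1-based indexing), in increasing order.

Scanning 1-based: 2: C/U; 6: G/C; 13: U/C; 26: C/G; 27: C/A.

2, 6, 13, 26, 27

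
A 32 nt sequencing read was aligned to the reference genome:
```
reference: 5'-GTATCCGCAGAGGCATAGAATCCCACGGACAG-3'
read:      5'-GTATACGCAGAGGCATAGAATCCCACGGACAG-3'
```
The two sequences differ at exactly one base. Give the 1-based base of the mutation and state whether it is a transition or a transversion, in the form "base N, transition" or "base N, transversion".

base 5, transversion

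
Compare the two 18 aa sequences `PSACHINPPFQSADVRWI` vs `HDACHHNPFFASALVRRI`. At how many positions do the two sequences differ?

7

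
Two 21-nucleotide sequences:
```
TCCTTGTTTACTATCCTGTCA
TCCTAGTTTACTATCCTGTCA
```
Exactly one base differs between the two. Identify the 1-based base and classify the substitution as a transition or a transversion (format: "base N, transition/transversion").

base 5, transversion

Base 5 changes T→A. T is a pyrimidine and A is a purine, so this is a transversion.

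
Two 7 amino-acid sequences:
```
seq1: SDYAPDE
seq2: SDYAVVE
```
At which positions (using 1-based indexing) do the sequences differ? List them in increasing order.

5, 6

Scanning 1-based: 5: P/V; 6: D/V.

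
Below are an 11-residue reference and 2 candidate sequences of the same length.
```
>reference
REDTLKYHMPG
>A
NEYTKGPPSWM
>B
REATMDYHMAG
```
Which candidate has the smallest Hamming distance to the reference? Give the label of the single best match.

B

Hamming distances to reference — A: 9; B: 4.
Smallest is B with 4 mismatches.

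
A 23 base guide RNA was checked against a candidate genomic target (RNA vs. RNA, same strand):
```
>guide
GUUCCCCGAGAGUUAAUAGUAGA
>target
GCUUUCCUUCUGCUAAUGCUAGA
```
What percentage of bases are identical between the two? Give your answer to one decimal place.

10 positions differ (2, 4, 5, 8, 9, 10, 11, 13, 18, 19), so 13 of 23 match: 13/23 = 56.52%.

56.5%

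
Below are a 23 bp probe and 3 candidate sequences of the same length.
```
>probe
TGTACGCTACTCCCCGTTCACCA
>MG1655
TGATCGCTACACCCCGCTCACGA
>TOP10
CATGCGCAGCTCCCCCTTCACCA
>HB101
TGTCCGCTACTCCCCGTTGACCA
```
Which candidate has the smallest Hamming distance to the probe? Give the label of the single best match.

HB101

Hamming distances to probe — MG1655: 5; TOP10: 6; HB101: 2.
Smallest is HB101 with 2 mismatches.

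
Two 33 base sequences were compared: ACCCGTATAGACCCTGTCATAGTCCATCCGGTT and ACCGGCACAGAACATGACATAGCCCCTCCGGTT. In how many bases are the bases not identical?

The sequences differ at bases 4, 6, 8, 12, 14, 17, 23, 26 (1-based) — 8 in total.

8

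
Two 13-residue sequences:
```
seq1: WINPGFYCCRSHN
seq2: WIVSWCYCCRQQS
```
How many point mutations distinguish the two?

7

Mismatches (1-based): residue 3: N→V; residue 4: P→S; residue 5: G→W; residue 6: F→C; residue 11: S→Q; residue 12: H→Q; residue 13: N→S.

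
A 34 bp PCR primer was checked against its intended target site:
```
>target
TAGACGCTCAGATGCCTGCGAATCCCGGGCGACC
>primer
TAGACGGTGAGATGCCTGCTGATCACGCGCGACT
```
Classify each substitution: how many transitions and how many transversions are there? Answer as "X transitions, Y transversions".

2 transitions, 5 transversions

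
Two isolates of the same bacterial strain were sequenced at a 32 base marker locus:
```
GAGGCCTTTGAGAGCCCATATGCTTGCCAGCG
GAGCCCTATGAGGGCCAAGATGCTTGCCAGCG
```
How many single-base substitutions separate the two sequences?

5

The sequences differ at sites 4, 8, 13, 17, 19 (1-based) — 5 in total.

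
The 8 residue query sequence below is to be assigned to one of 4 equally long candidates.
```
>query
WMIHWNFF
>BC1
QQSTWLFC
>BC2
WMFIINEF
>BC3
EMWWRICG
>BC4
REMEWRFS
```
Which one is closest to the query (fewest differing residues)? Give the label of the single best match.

Hamming distances to query — BC1: 6; BC2: 4; BC3: 7; BC4: 6.
Smallest is BC2 with 4 mismatches.

BC2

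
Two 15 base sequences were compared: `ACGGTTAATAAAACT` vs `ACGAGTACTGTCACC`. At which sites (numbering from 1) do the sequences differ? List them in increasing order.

4, 5, 8, 10, 11, 12, 15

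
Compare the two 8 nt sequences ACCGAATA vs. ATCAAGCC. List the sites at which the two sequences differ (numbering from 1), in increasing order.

2, 4, 6, 7, 8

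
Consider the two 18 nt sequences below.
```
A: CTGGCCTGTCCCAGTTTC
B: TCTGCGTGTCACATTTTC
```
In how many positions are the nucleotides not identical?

Mismatches (1-based): position 1: C→T; position 2: T→C; position 3: G→T; position 6: C→G; position 11: C→A; position 14: G→T.

6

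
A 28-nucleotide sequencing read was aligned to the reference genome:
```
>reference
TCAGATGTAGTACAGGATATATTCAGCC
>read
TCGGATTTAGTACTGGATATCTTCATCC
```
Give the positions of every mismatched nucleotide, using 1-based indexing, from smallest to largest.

Differences at position 3 (A→G), position 7 (G→T), position 14 (A→T), position 21 (A→C), position 26 (G→T).

3, 7, 14, 21, 26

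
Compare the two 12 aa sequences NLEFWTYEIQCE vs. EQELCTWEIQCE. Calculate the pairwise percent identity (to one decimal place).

Mismatches at positions 1, 2, 4, 5, 7 (1-based): 5 of 12.
Identical positions: 7/12 = 58.33% → 58.3%.

58.3%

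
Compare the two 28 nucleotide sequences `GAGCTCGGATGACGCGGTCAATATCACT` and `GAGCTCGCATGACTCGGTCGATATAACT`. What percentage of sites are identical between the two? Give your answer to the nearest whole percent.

86%

Mismatches at positions 8, 14, 20, 25 (1-based): 4 of 28.
Identical positions: 24/28 = 85.71% → 86%.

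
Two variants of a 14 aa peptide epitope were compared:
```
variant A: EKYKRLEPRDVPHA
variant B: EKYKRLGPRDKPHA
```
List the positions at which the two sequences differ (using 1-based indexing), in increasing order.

Differences at position 7 (E→G), position 11 (V→K).

7, 11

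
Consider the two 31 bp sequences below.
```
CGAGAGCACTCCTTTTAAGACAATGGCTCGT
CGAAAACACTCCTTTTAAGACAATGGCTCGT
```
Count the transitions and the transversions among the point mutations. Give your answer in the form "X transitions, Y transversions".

Mismatches (1-based):
site 4: G→A (purine→purine, transition)
site 6: G→A (purine→purine, transition)

2 transitions, 0 transversions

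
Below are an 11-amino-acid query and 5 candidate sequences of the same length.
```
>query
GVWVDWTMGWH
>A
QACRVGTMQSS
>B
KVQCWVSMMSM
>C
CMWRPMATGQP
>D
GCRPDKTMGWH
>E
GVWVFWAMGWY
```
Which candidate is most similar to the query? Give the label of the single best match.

A differs at 9 residues; B differs at 9 residues; C differs at 9 residues; D differs at 4 residues; E differs at 3 residues. The closest is E.

E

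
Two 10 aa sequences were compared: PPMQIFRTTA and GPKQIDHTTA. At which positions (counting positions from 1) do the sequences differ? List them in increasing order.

1, 3, 6, 7

Differences at position 1 (P→G), position 3 (M→K), position 6 (F→D), position 7 (R→H).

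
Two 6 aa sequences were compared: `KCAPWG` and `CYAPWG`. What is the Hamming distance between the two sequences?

2

Mismatches (1-based): residue 1: K→C; residue 2: C→Y.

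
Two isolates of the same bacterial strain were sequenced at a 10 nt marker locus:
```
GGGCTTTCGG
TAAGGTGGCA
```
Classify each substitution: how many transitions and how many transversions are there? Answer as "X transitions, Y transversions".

Transitions (purine↔purine or pyrimidine↔pyrimidine): 2 G→A, 3 G→A, 10 G→A.
Transversions (purine↔pyrimidine): 1 G→T, 4 C→G, 5 T→G, 7 T→G, 8 C→G, 9 G→C.

3 transitions, 6 transversions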